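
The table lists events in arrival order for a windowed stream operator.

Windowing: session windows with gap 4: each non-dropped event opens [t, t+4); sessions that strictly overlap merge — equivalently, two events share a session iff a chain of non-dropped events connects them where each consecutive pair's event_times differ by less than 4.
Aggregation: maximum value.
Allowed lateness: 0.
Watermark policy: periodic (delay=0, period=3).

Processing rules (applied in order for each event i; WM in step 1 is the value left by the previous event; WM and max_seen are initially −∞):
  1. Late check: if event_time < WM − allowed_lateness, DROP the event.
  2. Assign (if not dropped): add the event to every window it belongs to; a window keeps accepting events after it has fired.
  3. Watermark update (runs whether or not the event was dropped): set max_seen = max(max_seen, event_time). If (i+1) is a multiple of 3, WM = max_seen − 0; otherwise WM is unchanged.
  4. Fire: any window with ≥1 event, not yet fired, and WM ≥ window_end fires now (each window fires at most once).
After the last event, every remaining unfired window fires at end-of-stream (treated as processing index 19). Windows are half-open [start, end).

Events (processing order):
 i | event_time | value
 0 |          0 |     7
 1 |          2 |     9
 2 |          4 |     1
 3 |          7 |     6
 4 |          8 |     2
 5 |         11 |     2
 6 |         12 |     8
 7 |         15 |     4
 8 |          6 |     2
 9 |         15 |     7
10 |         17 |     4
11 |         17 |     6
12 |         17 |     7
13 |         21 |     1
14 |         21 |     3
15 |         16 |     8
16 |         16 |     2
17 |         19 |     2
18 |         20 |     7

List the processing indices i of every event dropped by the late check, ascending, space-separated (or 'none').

i=0 t=0 v=7: → [0,4); WM=−∞
i=1 t=2 v=9: → [0,6); WM=−∞
i=2 t=4 v=1: → [0,8); WM=4
i=3 t=7 v=6: → [0,11); WM=4
i=4 t=8 v=2: → [0,12); WM=4
i=5 t=11 v=2: → [0,15); WM=11
i=6 t=12 v=8: → [0,16); WM=11
i=7 t=15 v=4: → [0,19); WM=11
i=8 t=6 v=2: DROP (t<11-0); WM=15
i=9 t=15 v=7: → [0,19); WM=15
i=10 t=17 v=4: → [0,21); WM=15
i=11 t=17 v=6: → [0,21); WM=17
i=12 t=17 v=7: → [0,21); WM=17
i=13 t=21 v=1: → [21,25); WM=17
i=14 t=21 v=3: → [21,25); WM=21
i=15 t=16 v=8: DROP (t<21-0); WM=21
i=16 t=16 v=2: DROP (t<21-0); WM=21
i=17 t=19 v=2: DROP (t<21-0); WM=21
i=18 t=20 v=7: DROP (t<21-0); WM=21

8 15 16 17 18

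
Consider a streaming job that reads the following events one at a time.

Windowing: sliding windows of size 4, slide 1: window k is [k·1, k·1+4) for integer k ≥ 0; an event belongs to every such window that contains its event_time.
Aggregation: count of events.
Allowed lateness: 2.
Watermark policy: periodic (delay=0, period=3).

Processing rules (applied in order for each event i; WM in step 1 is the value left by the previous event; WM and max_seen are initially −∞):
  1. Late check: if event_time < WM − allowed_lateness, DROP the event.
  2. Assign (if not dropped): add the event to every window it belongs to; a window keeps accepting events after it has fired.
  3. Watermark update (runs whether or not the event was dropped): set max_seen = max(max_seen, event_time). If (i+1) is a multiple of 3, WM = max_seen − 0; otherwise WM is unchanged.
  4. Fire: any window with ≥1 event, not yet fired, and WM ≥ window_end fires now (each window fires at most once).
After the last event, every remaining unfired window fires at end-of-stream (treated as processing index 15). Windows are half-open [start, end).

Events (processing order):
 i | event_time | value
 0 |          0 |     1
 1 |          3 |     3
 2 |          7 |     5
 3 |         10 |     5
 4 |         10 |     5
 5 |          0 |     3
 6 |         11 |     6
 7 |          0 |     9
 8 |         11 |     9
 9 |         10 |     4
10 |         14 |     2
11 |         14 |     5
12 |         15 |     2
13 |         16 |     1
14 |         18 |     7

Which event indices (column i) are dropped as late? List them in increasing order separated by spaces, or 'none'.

i=0 t=0 v=1: → [0,4); WM=−∞
i=1 t=3 v=3: → [3,7),[2,6),[1,5),[0,4); WM=−∞
i=2 t=7 v=5: → [7,11),[6,10),[5,9),[4,8); WM=7; [0,4) fires=2 [1,5) fires=1 [2,6) fires=1 [3,7) fires=1
i=3 t=10 v=5: → [10,14),[9,13),[8,12),[7,11); WM=7
i=4 t=10 v=5: → [10,14),[9,13),[8,12),[7,11); WM=7
i=5 t=0 v=3: DROP (t<7-2); WM=10; [4,8) fires=1 [5,9) fires=1 [6,10) fires=1
i=6 t=11 v=6: → [11,15),[10,14),[9,13),[8,12); WM=10
i=7 t=0 v=9: DROP (t<10-2); WM=10
i=8 t=11 v=9: → [11,15),[10,14),[9,13),[8,12); WM=11; [7,11) fires=3
i=9 t=10 v=4: → [10,14),[9,13),[8,12),[7,11); WM=11
i=10 t=14 v=2: → [14,18),[13,17),[12,16),[11,15); WM=11
i=11 t=14 v=5: → [14,18),[13,17),[12,16),[11,15); WM=14; [8,12) fires=5 [9,13) fires=5 [10,14) fires=5
i=12 t=15 v=2: → [15,19),[14,18),[13,17),[12,16); WM=14
i=13 t=16 v=1: → [16,20),[15,19),[14,18),[13,17); WM=14
i=14 t=18 v=7: → [18,22),[17,21),[16,20),[15,19); WM=18; [11,15) fires=4 [12,16) fires=3 [13,17) fires=4 [14,18) fires=4

5 7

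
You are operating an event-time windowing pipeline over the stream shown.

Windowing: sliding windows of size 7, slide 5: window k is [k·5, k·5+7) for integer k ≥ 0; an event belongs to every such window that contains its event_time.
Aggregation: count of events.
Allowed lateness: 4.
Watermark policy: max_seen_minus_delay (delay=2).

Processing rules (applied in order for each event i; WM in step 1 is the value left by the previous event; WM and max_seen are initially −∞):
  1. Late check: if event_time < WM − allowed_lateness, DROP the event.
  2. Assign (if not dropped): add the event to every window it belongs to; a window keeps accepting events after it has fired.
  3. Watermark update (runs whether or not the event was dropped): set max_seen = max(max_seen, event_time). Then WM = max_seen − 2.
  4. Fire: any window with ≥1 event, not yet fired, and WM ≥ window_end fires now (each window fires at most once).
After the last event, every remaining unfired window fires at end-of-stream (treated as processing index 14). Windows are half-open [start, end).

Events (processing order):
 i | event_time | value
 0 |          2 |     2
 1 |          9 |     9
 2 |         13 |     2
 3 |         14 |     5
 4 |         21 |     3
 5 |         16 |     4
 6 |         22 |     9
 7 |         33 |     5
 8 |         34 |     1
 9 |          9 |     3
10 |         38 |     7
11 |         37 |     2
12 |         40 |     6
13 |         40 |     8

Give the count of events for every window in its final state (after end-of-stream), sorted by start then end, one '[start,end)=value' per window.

i=0 t=2 v=2: → [0,7); WM=0
i=1 t=9 v=9: → [5,12); WM=7; [0,7) fires=1
i=2 t=13 v=2: → [10,17); WM=11
i=3 t=14 v=5: → [10,17); WM=12; [5,12) fires=1
i=4 t=21 v=3: → [20,27),[15,22); WM=19; [10,17) fires=2
i=5 t=16 v=4: → [15,22),[10,17); WM=19
i=6 t=22 v=9: → [20,27); WM=20
i=7 t=33 v=5: → [30,37); WM=31; [15,22) fires=2 [20,27) fires=2
i=8 t=34 v=1: → [30,37); WM=32
i=9 t=9 v=3: DROP (t<32-4); WM=32
i=10 t=38 v=7: → [35,42); WM=36
i=11 t=37 v=2: → [35,42); WM=36
i=12 t=40 v=6: → [40,47),[35,42); WM=38; [30,37) fires=2
i=13 t=40 v=8: → [40,47),[35,42); WM=38

[0,7)=1 [5,12)=1 [10,17)=3 [15,22)=2 [20,27)=2 [30,37)=2 [35,42)=4 [40,47)=2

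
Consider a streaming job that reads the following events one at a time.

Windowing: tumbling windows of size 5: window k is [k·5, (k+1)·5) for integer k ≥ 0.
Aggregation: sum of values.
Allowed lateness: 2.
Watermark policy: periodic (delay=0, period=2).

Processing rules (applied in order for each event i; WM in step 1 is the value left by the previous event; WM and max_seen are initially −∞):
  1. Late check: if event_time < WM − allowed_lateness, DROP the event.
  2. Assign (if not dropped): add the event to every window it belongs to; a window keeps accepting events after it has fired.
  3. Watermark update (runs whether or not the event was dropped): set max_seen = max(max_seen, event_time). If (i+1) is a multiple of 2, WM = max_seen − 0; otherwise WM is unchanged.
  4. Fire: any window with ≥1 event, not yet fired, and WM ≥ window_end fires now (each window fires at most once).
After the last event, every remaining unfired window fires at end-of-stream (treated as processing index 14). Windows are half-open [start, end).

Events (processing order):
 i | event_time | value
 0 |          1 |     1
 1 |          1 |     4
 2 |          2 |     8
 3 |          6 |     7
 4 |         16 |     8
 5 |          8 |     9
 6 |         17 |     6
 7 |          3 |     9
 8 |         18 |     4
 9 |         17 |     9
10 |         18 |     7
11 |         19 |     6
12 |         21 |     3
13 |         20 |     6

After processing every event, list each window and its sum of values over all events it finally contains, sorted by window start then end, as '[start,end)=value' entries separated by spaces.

[0,5)=13 [5,10)=16 [15,20)=40 [20,25)=9

i=0 t=1 v=1: → [0,5); WM=−∞
i=1 t=1 v=4: → [0,5); WM=1
i=2 t=2 v=8: → [0,5); WM=1
i=3 t=6 v=7: → [5,10); WM=6; [0,5) fires=13
i=4 t=16 v=8: → [15,20); WM=6
i=5 t=8 v=9: → [5,10); WM=16; [5,10) fires=16
i=6 t=17 v=6: → [15,20); WM=16
i=7 t=3 v=9: DROP (t<16-2); WM=17
i=8 t=18 v=4: → [15,20); WM=17
i=9 t=17 v=9: → [15,20); WM=18
i=10 t=18 v=7: → [15,20); WM=18
i=11 t=19 v=6: → [15,20); WM=19
i=12 t=21 v=3: → [20,25); WM=19
i=13 t=20 v=6: → [20,25); WM=21; [15,20) fires=40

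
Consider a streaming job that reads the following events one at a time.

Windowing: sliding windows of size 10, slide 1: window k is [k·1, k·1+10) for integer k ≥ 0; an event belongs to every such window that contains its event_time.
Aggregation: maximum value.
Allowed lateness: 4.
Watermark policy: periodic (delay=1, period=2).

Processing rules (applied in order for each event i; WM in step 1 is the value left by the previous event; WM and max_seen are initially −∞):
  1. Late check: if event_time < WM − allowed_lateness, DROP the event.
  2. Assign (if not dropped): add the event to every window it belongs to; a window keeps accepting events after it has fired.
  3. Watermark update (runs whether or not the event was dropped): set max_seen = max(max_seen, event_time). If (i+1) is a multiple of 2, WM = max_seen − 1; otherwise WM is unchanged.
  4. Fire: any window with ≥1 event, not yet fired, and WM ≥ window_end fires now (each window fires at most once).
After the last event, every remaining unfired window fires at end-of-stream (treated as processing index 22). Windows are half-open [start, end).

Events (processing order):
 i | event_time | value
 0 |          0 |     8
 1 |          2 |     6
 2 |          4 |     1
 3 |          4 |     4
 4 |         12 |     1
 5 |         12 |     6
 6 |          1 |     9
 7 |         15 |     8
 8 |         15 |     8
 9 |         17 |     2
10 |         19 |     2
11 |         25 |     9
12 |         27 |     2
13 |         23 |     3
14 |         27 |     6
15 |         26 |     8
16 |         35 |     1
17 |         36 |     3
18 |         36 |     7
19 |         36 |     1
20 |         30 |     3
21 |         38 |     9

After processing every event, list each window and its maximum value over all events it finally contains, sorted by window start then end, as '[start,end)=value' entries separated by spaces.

i=0 t=0 v=8: → [0,10); WM=−∞
i=1 t=2 v=6: → [2,12),[1,11),[0,10); WM=1
i=2 t=4 v=1: → [4,14),[3,13),[2,12),[1,11),[0,10); WM=1
i=3 t=4 v=4: → [4,14),[3,13),[2,12),[1,11),[0,10); WM=3
i=4 t=12 v=1: → [12,22),[11,21),[10,20),[9,19),[8,18),[7,17),[6,16),[5,15),[4,14),[3,13); WM=3
i=5 t=12 v=6: → [12,22),[11,21),[10,20),[9,19),[8,18),[7,17),[6,16),[5,15),[4,14),[3,13); WM=11; [0,10) fires=8 [1,11) fires=6
i=6 t=1 v=9: DROP (t<11-4); WM=11
i=7 t=15 v=8: → [15,25),[14,24),[13,23),[12,22),[11,21),[10,20),[9,19),[8,18),[7,17),[6,16); WM=14; [2,12) fires=6 [3,13) fires=6 [4,14) fires=6
i=8 t=15 v=8: → [15,25),[14,24),[13,23),[12,22),[11,21),[10,20),[9,19),[8,18),[7,17),[6,16); WM=14
i=9 t=17 v=2: → [17,27),[16,26),[15,25),[14,24),[13,23),[12,22),[11,21),[10,20),[9,19),[8,18); WM=16; [5,15) fires=6 [6,16) fires=8
i=10 t=19 v=2: → [19,29),[18,28),[17,27),[16,26),[15,25),[14,24),[13,23),[12,22),[11,21),[10,20); WM=16
i=11 t=25 v=9: → [25,35),[24,34),[23,33),[22,32),[21,31),[20,30),[19,29),[18,28),[17,27),[16,26); WM=24; [7,17) fires=8 [8,18) fires=8 [9,19) fires=8 [10,20) fires=8 [11,21) fires=8 [12,22) fires=8 [13,23) fires=8 [14,24) fires=8
i=12 t=27 v=2: → [27,37),[26,36),[25,35),[24,34),[23,33),[22,32),[21,31),[20,30),[19,29),[18,28); WM=24
i=13 t=23 v=3: → [23,33),[22,32),[21,31),[20,30),[19,29),[18,28),[17,27),[16,26),[15,25),[14,24); WM=26; [15,25) fires=8 [16,26) fires=9
i=14 t=27 v=6: → [27,37),[26,36),[25,35),[24,34),[23,33),[22,32),[21,31),[20,30),[19,29),[18,28); WM=26
i=15 t=26 v=8: → [26,36),[25,35),[24,34),[23,33),[22,32),[21,31),[20,30),[19,29),[18,28),[17,27); WM=26
i=16 t=35 v=1: → [35,45),[34,44),[33,43),[32,42),[31,41),[30,40),[29,39),[28,38),[27,37),[26,36); WM=26
i=17 t=36 v=3: → [36,46),[35,45),[34,44),[33,43),[32,42),[31,41),[30,40),[29,39),[28,38),[27,37); WM=35; [17,27) fires=9 [18,28) fires=9 [19,29) fires=9 [20,30) fires=9 [21,31) fires=9 [22,32) fires=9 [23,33) fires=9 [24,34) fires=9 [25,35) fires=9
i=18 t=36 v=7: → [36,46),[35,45),[34,44),[33,43),[32,42),[31,41),[30,40),[29,39),[28,38),[27,37); WM=35
i=19 t=36 v=1: → [36,46),[35,45),[34,44),[33,43),[32,42),[31,41),[30,40),[29,39),[28,38),[27,37); WM=35
i=20 t=30 v=3: DROP (t<35-4); WM=35
i=21 t=38 v=9: → [38,48),[37,47),[36,46),[35,45),[34,44),[33,43),[32,42),[31,41),[30,40),[29,39); WM=37; [26,36) fires=8 [27,37) fires=7

[0,10)=8 [1,11)=6 [2,12)=6 [3,13)=6 [4,14)=6 [5,15)=6 [6,16)=8 [7,17)=8 [8,18)=8 [9,19)=8 [10,20)=8 [11,21)=8 [12,22)=8 [13,23)=8 [14,24)=8 [15,25)=8 [16,26)=9 [17,27)=9 [18,28)=9 [19,29)=9 [20,30)=9 [21,31)=9 [22,32)=9 [23,33)=9 [24,34)=9 [25,35)=9 [26,36)=8 [27,37)=7 [28,38)=7 [29,39)=9 [30,40)=9 [31,41)=9 [32,42)=9 [33,43)=9 [34,44)=9 [35,45)=9 [36,46)=9 [37,47)=9 [38,48)=9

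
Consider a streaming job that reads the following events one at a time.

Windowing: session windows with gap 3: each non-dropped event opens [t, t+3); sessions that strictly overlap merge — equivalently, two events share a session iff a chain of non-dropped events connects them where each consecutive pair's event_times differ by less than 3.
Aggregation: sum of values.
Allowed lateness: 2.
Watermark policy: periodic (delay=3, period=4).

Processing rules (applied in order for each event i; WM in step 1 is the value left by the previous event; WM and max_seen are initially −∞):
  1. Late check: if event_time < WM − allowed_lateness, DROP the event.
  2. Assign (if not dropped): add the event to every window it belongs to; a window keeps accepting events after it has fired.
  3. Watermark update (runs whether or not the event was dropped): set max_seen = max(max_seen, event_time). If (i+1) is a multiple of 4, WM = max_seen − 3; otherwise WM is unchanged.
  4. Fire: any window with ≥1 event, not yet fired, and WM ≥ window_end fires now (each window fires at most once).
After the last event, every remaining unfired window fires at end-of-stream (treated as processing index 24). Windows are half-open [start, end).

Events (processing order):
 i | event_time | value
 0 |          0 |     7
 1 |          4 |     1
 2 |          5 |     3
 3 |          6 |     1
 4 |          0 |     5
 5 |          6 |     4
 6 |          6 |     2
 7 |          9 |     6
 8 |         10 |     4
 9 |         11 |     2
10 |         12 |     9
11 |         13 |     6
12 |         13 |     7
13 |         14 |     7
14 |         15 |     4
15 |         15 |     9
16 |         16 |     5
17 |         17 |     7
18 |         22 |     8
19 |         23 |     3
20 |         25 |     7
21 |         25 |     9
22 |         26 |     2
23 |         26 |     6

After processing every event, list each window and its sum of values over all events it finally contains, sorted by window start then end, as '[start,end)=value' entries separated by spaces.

i=0 t=0 v=7: → [0,3); WM=−∞
i=1 t=4 v=1: → [4,7); WM=−∞
i=2 t=5 v=3: → [4,8); WM=−∞
i=3 t=6 v=1: → [4,9); WM=3
i=4 t=0 v=5: DROP (t<3-2); WM=3
i=5 t=6 v=4: → [4,9); WM=3
i=6 t=6 v=2: → [4,9); WM=3
i=7 t=9 v=6: → [9,12); WM=6
i=8 t=10 v=4: → [9,13); WM=6
i=9 t=11 v=2: → [9,14); WM=6
i=10 t=12 v=9: → [9,15); WM=6
i=11 t=13 v=6: → [9,16); WM=10
i=12 t=13 v=7: → [9,16); WM=10
i=13 t=14 v=7: → [9,17); WM=10
i=14 t=15 v=4: → [9,18); WM=10
i=15 t=15 v=9: → [9,18); WM=12
i=16 t=16 v=5: → [9,19); WM=12
i=17 t=17 v=7: → [9,20); WM=12
i=18 t=22 v=8: → [22,25); WM=12
i=19 t=23 v=3: → [22,26); WM=20
i=20 t=25 v=7: → [22,28); WM=20
i=21 t=25 v=9: → [22,28); WM=20
i=22 t=26 v=2: → [22,29); WM=20
i=23 t=26 v=6: → [22,29); WM=23

[0,3)=7 [4,9)=11 [9,20)=66 [22,29)=35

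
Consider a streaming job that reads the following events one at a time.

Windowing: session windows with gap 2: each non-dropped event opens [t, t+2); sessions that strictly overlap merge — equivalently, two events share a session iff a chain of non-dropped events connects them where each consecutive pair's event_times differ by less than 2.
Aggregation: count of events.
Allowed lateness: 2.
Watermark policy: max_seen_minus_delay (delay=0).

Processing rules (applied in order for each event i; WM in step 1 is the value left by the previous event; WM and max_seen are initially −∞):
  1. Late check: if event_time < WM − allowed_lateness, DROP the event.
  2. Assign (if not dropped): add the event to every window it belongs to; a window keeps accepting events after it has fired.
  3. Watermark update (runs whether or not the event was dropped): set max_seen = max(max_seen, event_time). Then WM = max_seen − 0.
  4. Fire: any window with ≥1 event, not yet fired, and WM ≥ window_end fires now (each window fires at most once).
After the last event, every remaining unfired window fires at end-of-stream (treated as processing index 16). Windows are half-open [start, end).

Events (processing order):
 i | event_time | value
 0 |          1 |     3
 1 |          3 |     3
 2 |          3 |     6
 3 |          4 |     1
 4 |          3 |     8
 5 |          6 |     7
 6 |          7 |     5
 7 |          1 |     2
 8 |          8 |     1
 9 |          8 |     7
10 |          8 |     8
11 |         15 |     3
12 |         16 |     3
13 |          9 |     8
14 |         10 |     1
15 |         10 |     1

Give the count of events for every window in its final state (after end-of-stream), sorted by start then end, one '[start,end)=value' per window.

[1,3)=1 [3,6)=4 [6,10)=5 [15,18)=2

i=0 t=1 v=3: → [1,3); WM=1
i=1 t=3 v=3: → [3,5); WM=3
i=2 t=3 v=6: → [3,5); WM=3
i=3 t=4 v=1: → [3,6); WM=4
i=4 t=3 v=8: → [3,6); WM=4
i=5 t=6 v=7: → [6,8); WM=6
i=6 t=7 v=5: → [6,9); WM=7
i=7 t=1 v=2: DROP (t<7-2); WM=7
i=8 t=8 v=1: → [6,10); WM=8
i=9 t=8 v=7: → [6,10); WM=8
i=10 t=8 v=8: → [6,10); WM=8
i=11 t=15 v=3: → [15,17); WM=15
i=12 t=16 v=3: → [15,18); WM=16
i=13 t=9 v=8: DROP (t<16-2); WM=16
i=14 t=10 v=1: DROP (t<16-2); WM=16
i=15 t=10 v=1: DROP (t<16-2); WM=16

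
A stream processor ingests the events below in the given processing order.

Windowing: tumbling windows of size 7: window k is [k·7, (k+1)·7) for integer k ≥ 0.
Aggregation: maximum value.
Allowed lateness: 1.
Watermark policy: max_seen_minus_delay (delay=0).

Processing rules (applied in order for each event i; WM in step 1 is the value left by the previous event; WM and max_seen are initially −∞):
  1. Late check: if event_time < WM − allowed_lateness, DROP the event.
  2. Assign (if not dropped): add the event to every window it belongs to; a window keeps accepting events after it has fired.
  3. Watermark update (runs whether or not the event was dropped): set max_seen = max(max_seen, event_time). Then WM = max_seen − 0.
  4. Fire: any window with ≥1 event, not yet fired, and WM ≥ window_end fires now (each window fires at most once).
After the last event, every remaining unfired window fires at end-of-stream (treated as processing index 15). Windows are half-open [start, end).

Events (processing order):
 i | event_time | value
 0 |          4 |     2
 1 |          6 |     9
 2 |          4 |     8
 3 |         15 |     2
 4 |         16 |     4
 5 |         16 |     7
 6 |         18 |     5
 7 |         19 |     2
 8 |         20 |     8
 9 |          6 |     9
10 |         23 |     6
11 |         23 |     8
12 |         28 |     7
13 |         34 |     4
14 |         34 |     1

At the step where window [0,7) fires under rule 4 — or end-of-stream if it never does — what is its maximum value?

9

i=0 t=4 v=2: → [0,7); WM=4
i=1 t=6 v=9: → [0,7); WM=6
i=2 t=4 v=8: DROP (t<6-1); WM=6
i=3 t=15 v=2: → [14,21); WM=15; [0,7) fires=9
i=4 t=16 v=4: → [14,21); WM=16
i=5 t=16 v=7: → [14,21); WM=16
i=6 t=18 v=5: → [14,21); WM=18
i=7 t=19 v=2: → [14,21); WM=19
i=8 t=20 v=8: → [14,21); WM=20
i=9 t=6 v=9: DROP (t<20-1); WM=20
i=10 t=23 v=6: → [21,28); WM=23; [14,21) fires=8
i=11 t=23 v=8: → [21,28); WM=23
i=12 t=28 v=7: → [28,35); WM=28; [21,28) fires=8
i=13 t=34 v=4: → [28,35); WM=34
i=14 t=34 v=1: → [28,35); WM=34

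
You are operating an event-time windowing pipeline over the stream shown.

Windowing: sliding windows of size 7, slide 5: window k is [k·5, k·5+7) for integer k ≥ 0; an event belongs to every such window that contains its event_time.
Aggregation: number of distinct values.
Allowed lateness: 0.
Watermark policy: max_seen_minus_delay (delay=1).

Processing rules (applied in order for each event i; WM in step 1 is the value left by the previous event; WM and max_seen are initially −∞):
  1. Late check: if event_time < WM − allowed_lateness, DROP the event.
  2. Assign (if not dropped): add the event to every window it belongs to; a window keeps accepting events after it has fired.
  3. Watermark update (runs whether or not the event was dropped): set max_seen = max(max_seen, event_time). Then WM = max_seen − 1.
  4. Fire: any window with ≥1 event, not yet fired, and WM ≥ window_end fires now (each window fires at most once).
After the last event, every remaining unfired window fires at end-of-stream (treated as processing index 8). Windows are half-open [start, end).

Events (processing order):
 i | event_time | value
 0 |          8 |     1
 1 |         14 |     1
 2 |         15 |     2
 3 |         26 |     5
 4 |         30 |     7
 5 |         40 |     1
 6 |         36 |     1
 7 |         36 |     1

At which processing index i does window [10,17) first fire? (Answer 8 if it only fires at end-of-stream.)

i=0 t=8 v=1: → [5,12); WM=7
i=1 t=14 v=1: → [10,17); WM=13; [5,12) fires=1
i=2 t=15 v=2: → [15,22),[10,17); WM=14
i=3 t=26 v=5: → [25,32),[20,27); WM=25; [10,17) fires=2 [15,22) fires=1
i=4 t=30 v=7: → [30,37),[25,32); WM=29; [20,27) fires=1
i=5 t=40 v=1: → [40,47),[35,42); WM=39; [25,32) fires=2 [30,37) fires=1
i=6 t=36 v=1: DROP (t<39-0); WM=39
i=7 t=36 v=1: DROP (t<39-0); WM=39

3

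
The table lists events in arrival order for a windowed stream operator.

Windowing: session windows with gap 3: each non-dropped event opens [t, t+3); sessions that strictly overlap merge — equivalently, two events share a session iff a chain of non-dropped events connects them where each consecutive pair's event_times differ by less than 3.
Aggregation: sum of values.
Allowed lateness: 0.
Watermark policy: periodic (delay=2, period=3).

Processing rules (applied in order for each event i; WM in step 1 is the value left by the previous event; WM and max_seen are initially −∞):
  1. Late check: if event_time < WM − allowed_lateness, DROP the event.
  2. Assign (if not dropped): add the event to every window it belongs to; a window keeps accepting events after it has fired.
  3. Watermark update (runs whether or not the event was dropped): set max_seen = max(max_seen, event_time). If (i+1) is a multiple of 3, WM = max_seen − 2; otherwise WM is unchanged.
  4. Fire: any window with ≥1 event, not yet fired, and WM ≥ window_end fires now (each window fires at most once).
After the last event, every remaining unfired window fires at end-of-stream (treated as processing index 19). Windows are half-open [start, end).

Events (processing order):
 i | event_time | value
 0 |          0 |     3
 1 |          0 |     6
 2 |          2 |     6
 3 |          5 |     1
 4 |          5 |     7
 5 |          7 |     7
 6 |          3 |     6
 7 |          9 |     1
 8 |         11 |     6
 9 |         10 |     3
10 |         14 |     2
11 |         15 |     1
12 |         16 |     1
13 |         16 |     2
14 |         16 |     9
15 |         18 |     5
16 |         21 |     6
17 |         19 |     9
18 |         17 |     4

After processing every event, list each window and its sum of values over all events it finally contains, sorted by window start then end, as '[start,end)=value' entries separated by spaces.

i=0 t=0 v=3: → [0,3); WM=−∞
i=1 t=0 v=6: → [0,3); WM=−∞
i=2 t=2 v=6: → [0,5); WM=0
i=3 t=5 v=1: → [5,8); WM=0
i=4 t=5 v=7: → [5,8); WM=0
i=5 t=7 v=7: → [5,10); WM=5
i=6 t=3 v=6: DROP (t<5-0); WM=5
i=7 t=9 v=1: → [5,12); WM=5
i=8 t=11 v=6: → [5,14); WM=9
i=9 t=10 v=3: → [5,14); WM=9
i=10 t=14 v=2: → [14,17); WM=9
i=11 t=15 v=1: → [14,18); WM=13
i=12 t=16 v=1: → [14,19); WM=13
i=13 t=16 v=2: → [14,19); WM=13
i=14 t=16 v=9: → [14,19); WM=14
i=15 t=18 v=5: → [14,21); WM=14
i=16 t=21 v=6: → [21,24); WM=14
i=17 t=19 v=9: → [14,24); WM=19
i=18 t=17 v=4: DROP (t<19-0); WM=19

[0,5)=15 [5,14)=25 [14,24)=35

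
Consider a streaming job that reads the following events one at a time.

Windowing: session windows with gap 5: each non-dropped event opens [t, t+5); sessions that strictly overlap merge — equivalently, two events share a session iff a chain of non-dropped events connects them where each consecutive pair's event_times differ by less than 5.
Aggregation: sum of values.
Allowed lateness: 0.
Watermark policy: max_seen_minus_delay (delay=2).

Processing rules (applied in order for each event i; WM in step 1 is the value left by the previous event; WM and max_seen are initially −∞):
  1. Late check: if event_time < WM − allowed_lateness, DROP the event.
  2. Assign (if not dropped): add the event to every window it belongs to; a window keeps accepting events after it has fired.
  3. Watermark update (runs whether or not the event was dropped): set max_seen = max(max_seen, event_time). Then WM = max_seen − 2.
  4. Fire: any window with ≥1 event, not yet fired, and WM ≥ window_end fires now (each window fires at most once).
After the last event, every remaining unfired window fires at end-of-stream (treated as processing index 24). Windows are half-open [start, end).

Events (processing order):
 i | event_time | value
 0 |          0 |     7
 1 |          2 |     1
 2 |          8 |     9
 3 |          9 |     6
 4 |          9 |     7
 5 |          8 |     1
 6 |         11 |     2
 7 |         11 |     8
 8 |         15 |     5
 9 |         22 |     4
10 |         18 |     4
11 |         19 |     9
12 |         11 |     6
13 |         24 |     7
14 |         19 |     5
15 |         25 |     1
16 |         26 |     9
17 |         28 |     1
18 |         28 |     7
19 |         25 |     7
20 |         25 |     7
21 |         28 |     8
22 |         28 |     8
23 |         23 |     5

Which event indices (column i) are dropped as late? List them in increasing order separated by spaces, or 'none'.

i=0 t=0 v=7: → [0,5); WM=-2
i=1 t=2 v=1: → [0,7); WM=0
i=2 t=8 v=9: → [8,13); WM=6
i=3 t=9 v=6: → [8,14); WM=7
i=4 t=9 v=7: → [8,14); WM=7
i=5 t=8 v=1: → [8,14); WM=7
i=6 t=11 v=2: → [8,16); WM=9
i=7 t=11 v=8: → [8,16); WM=9
i=8 t=15 v=5: → [8,20); WM=13
i=9 t=22 v=4: → [22,27); WM=20
i=10 t=18 v=4: DROP (t<20-0); WM=20
i=11 t=19 v=9: DROP (t<20-0); WM=20
i=12 t=11 v=6: DROP (t<20-0); WM=20
i=13 t=24 v=7: → [22,29); WM=22
i=14 t=19 v=5: DROP (t<22-0); WM=22
i=15 t=25 v=1: → [22,30); WM=23
i=16 t=26 v=9: → [22,31); WM=24
i=17 t=28 v=1: → [22,33); WM=26
i=18 t=28 v=7: → [22,33); WM=26
i=19 t=25 v=7: DROP (t<26-0); WM=26
i=20 t=25 v=7: DROP (t<26-0); WM=26
i=21 t=28 v=8: → [22,33); WM=26
i=22 t=28 v=8: → [22,33); WM=26
i=23 t=23 v=5: DROP (t<26-0); WM=26

10 11 12 14 19 20 23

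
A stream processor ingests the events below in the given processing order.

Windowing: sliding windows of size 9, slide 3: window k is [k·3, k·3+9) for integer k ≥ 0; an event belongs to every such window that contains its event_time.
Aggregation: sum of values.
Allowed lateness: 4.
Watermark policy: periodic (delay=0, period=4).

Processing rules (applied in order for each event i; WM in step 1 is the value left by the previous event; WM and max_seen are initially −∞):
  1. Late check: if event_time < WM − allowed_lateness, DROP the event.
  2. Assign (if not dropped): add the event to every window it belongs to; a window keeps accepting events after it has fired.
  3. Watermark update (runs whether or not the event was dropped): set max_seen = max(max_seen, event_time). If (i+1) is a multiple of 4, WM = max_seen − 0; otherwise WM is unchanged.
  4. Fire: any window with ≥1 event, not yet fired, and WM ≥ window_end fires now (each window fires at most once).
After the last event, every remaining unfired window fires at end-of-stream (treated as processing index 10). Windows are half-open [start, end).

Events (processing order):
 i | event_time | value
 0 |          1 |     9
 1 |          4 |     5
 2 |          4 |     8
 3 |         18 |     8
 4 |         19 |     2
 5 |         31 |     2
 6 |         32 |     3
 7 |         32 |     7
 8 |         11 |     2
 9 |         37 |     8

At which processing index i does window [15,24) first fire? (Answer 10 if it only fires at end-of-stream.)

i=0 t=1 v=9: → [0,9); WM=−∞
i=1 t=4 v=5: → [3,12),[0,9); WM=−∞
i=2 t=4 v=8: → [3,12),[0,9); WM=−∞
i=3 t=18 v=8: → [18,27),[15,24),[12,21); WM=18; [0,9) fires=22 [3,12) fires=13
i=4 t=19 v=2: → [18,27),[15,24),[12,21); WM=18
i=5 t=31 v=2: → [30,39),[27,36),[24,33); WM=18
i=6 t=32 v=3: → [30,39),[27,36),[24,33); WM=18
i=7 t=32 v=7: → [30,39),[27,36),[24,33); WM=32; [12,21) fires=10 [15,24) fires=10 [18,27) fires=10
i=8 t=11 v=2: DROP (t<32-4); WM=32
i=9 t=37 v=8: → [36,45),[33,42),[30,39); WM=32

7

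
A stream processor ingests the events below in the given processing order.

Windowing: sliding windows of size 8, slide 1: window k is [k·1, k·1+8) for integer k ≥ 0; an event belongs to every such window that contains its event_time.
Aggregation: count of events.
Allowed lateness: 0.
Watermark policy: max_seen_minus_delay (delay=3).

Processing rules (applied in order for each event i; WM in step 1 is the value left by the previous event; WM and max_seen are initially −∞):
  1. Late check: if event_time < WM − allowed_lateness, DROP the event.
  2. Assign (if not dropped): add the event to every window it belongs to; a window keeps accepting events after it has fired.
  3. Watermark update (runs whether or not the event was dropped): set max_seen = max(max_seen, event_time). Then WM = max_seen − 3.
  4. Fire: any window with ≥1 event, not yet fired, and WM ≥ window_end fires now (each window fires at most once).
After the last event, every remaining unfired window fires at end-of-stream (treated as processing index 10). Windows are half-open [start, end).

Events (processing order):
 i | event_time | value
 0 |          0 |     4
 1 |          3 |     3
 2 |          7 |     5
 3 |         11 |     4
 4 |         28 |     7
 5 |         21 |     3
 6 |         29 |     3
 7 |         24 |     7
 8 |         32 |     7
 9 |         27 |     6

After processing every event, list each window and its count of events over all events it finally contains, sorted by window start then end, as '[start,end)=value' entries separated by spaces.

i=0 t=0 v=4: → [0,8); WM=-3
i=1 t=3 v=3: → [3,11),[2,10),[1,9),[0,8); WM=0
i=2 t=7 v=5: → [7,15),[6,14),[5,13),[4,12),[3,11),[2,10),[1,9),[0,8); WM=4
i=3 t=11 v=4: → [11,19),[10,18),[9,17),[8,16),[7,15),[6,14),[5,13),[4,12); WM=8; [0,8) fires=3
i=4 t=28 v=7: → [28,36),[27,35),[26,34),[25,33),[24,32),[23,31),[22,30),[21,29); WM=25; [1,9) fires=2 [2,10) fires=2 [3,11) fires=2 [4,12) fires=2 [5,13) fires=2 [6,14) fires=2 [7,15) fires=2 [8,16) fires=1 [9,17) fires=1 [10,18) fires=1 [11,19) fires=1
i=5 t=21 v=3: DROP (t<25-0); WM=25
i=6 t=29 v=3: → [29,37),[28,36),[27,35),[26,34),[25,33),[24,32),[23,31),[22,30); WM=26
i=7 t=24 v=7: DROP (t<26-0); WM=26
i=8 t=32 v=7: → [32,40),[31,39),[30,38),[29,37),[28,36),[27,35),[26,34),[25,33); WM=29; [21,29) fires=1
i=9 t=27 v=6: DROP (t<29-0); WM=29

[0,8)=3 [1,9)=2 [2,10)=2 [3,11)=2 [4,12)=2 [5,13)=2 [6,14)=2 [7,15)=2 [8,16)=1 [9,17)=1 [10,18)=1 [11,19)=1 [21,29)=1 [22,30)=2 [23,31)=2 [24,32)=2 [25,33)=3 [26,34)=3 [27,35)=3 [28,36)=3 [29,37)=2 [30,38)=1 [31,39)=1 [32,40)=1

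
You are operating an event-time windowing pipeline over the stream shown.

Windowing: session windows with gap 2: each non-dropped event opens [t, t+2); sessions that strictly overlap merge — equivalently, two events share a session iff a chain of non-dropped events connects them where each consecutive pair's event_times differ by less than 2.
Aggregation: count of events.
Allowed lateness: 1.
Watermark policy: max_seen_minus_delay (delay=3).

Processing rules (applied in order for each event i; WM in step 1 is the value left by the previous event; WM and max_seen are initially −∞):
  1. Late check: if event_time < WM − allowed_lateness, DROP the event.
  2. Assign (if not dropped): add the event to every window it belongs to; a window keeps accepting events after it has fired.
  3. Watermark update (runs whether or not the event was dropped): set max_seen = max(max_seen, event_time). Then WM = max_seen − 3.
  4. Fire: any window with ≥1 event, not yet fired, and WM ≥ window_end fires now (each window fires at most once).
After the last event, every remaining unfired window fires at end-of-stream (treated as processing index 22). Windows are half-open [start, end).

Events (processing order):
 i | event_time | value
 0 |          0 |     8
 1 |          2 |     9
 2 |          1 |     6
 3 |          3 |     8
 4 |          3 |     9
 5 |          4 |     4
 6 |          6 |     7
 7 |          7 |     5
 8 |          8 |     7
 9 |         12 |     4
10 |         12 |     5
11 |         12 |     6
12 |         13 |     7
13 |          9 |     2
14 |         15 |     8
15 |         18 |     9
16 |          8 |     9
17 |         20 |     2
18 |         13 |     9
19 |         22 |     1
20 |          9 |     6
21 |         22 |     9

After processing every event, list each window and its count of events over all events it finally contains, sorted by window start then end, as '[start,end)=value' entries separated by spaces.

[0,6)=6 [6,11)=4 [12,15)=4 [15,17)=1 [18,20)=1 [20,22)=1 [22,24)=2

i=0 t=0 v=8: → [0,2); WM=-3
i=1 t=2 v=9: → [2,4); WM=-1
i=2 t=1 v=6: → [0,4); WM=-1
i=3 t=3 v=8: → [0,5); WM=0
i=4 t=3 v=9: → [0,5); WM=0
i=5 t=4 v=4: → [0,6); WM=1
i=6 t=6 v=7: → [6,8); WM=3
i=7 t=7 v=5: → [6,9); WM=4
i=8 t=8 v=7: → [6,10); WM=5
i=9 t=12 v=4: → [12,14); WM=9
i=10 t=12 v=5: → [12,14); WM=9
i=11 t=12 v=6: → [12,14); WM=9
i=12 t=13 v=7: → [12,15); WM=10
i=13 t=9 v=2: → [6,11); WM=10
i=14 t=15 v=8: → [15,17); WM=12
i=15 t=18 v=9: → [18,20); WM=15
i=16 t=8 v=9: DROP (t<15-1); WM=15
i=17 t=20 v=2: → [20,22); WM=17
i=18 t=13 v=9: DROP (t<17-1); WM=17
i=19 t=22 v=1: → [22,24); WM=19
i=20 t=9 v=6: DROP (t<19-1); WM=19
i=21 t=22 v=9: → [22,24); WM=19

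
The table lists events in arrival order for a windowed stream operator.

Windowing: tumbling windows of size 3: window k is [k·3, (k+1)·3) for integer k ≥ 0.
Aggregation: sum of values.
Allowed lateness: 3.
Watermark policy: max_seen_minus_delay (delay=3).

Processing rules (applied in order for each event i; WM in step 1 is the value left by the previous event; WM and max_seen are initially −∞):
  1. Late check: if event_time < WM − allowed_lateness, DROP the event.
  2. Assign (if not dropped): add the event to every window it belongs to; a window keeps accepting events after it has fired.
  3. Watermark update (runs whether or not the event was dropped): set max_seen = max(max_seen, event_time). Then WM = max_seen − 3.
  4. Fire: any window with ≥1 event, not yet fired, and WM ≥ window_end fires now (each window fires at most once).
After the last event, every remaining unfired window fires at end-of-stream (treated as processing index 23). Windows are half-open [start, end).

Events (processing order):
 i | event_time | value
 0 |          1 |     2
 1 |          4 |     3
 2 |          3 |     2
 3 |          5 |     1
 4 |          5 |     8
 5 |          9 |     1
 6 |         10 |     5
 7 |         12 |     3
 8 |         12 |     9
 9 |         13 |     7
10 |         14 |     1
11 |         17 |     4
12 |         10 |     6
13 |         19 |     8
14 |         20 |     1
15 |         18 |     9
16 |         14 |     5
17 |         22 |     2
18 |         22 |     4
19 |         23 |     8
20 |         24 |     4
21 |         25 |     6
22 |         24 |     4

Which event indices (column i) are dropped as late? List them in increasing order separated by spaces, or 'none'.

i=0 t=1 v=2: → [0,3); WM=-2
i=1 t=4 v=3: → [3,6); WM=1
i=2 t=3 v=2: → [3,6); WM=1
i=3 t=5 v=1: → [3,6); WM=2
i=4 t=5 v=8: → [3,6); WM=2
i=5 t=9 v=1: → [9,12); WM=6; [0,3) fires=2 [3,6) fires=14
i=6 t=10 v=5: → [9,12); WM=7
i=7 t=12 v=3: → [12,15); WM=9
i=8 t=12 v=9: → [12,15); WM=9
i=9 t=13 v=7: → [12,15); WM=10
i=10 t=14 v=1: → [12,15); WM=11
i=11 t=17 v=4: → [15,18); WM=14; [9,12) fires=6
i=12 t=10 v=6: DROP (t<14-3); WM=14
i=13 t=19 v=8: → [18,21); WM=16; [12,15) fires=20
i=14 t=20 v=1: → [18,21); WM=17
i=15 t=18 v=9: → [18,21); WM=17
i=16 t=14 v=5: → [12,15); WM=17
i=17 t=22 v=2: → [21,24); WM=19; [15,18) fires=4
i=18 t=22 v=4: → [21,24); WM=19
i=19 t=23 v=8: → [21,24); WM=20
i=20 t=24 v=4: → [24,27); WM=21; [18,21) fires=18
i=21 t=25 v=6: → [24,27); WM=22
i=22 t=24 v=4: → [24,27); WM=22

12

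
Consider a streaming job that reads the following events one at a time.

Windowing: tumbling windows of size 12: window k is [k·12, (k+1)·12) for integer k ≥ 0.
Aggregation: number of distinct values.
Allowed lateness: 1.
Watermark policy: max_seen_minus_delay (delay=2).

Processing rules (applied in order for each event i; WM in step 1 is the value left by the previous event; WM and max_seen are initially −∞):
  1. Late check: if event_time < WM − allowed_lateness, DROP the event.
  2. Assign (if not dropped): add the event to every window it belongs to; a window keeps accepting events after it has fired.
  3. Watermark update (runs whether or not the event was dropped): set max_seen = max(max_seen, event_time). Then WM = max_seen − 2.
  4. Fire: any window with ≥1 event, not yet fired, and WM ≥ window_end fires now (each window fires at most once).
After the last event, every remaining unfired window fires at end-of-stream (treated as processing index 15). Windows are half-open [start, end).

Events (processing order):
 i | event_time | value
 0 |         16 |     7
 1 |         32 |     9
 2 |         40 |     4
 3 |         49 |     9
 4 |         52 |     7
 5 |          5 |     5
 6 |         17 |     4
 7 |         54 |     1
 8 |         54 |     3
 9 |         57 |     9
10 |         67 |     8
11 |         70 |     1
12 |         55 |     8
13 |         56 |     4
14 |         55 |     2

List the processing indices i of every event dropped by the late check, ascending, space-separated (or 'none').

5 6 12 13 14

i=0 t=16 v=7: → [12,24); WM=14
i=1 t=32 v=9: → [24,36); WM=30; [12,24) fires=1
i=2 t=40 v=4: → [36,48); WM=38; [24,36) fires=1
i=3 t=49 v=9: → [48,60); WM=47
i=4 t=52 v=7: → [48,60); WM=50; [36,48) fires=1
i=5 t=5 v=5: DROP (t<50-1); WM=50
i=6 t=17 v=4: DROP (t<50-1); WM=50
i=7 t=54 v=1: → [48,60); WM=52
i=8 t=54 v=3: → [48,60); WM=52
i=9 t=57 v=9: → [48,60); WM=55
i=10 t=67 v=8: → [60,72); WM=65; [48,60) fires=4
i=11 t=70 v=1: → [60,72); WM=68
i=12 t=55 v=8: DROP (t<68-1); WM=68
i=13 t=56 v=4: DROP (t<68-1); WM=68
i=14 t=55 v=2: DROP (t<68-1); WM=68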